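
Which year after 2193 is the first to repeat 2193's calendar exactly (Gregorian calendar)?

Two years share a calendar iff Jan 1 falls on the same weekday and both are leap or both are common. 2193: Jan 1 is Tuesday, common year.
2194: Jan 1 Wednesday, common
2195: Jan 1 Thursday, common
2196: Jan 1 Friday, leap
2197: Jan 1 Sunday, common
2198: Jan 1 Monday, common
2199: Jan 1 Tuesday, common
2199 matches on both conditions.

2199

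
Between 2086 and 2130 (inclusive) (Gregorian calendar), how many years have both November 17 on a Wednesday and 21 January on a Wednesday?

Check each year's weekday for November 17 and 21 January:
  2086: Sun/Mon  2087: Mon/Tue  2088: Wed/Wed ✓  2089: Thu/Fri  2090: Fri/Sat  2091: Sat/Sun  2092: Mon/Mon  2093: Tue/Wed  2094: Wed/Thu  2095: Thu/Fri  2096: Sat/Sat  2097: Sun/Mon  2098: Mon/Tue  2099: Tue/Wed  …(17 more)…  2117: Wed/Thu  2118: Thu/Fri  2119: Fri/Sat  2120: Sun/Sun  2121: Mon/Tue  2122: Tue/Wed  2123: Wed/Thu  2124: Fri/Fri  2125: Sat/Sun  2126: Sun/Mon  2127: Mon/Tue  2128: Wed/Wed ✓  2129: Thu/Fri  2130: Fri/Sat
Both conditions hold in: 2088, 2128 — 2.

2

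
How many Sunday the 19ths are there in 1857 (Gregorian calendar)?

Check the 19th of each month of 1857: Jan 19: Mon, Feb 19: Thu, Mar 19: Thu, Apr 19: Sun, May 19: Tue, Jun 19: Fri, Jul 19: Sun, Aug 19: Wed, Sep 19: Sat, Oct 19: Mon, Nov 19: Thu, Dec 19: Sat.
Sunday occurs in April, July — 2 months.

2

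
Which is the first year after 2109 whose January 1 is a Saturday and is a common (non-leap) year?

Jan 1 advances by 2 weekdays after a leap year and by 1 after a common year.
2109: Jan 1 is Tuesday.
2110: Wednesday
2111: Thursday
2112: Friday (leap)
2113: Sunday
2114: Monday
2115: Tuesday
2116: Wednesday (leap)
2117: Friday
2118: Saturday
2118 begins on a Saturday and is a common year.

2118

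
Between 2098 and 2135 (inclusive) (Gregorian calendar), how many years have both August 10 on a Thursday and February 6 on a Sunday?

1

Check each year's weekday for August 10 and February 6:
  2098: Sun/Thu  2099: Mon/Fri  2100: Tue/Sat  2101: Wed/Sun  2102: Thu/Mon  2103: Fri/Tue  2104: Sun/Wed  2105: Mon/Fri  2106: Tue/Sat  2107: Wed/Sun  2108: Fri/Mon  2109: Sat/Wed  2110: Sun/Thu  2111: Mon/Fri  …(10 more)…  2122: Mon/Fri  2123: Tue/Sat  2124: Thu/Sun ✓  2125: Fri/Tue  2126: Sat/Wed  2127: Sun/Thu  2128: Tue/Fri  2129: Wed/Sun  2130: Thu/Mon  2131: Fri/Tue  2132: Sun/Wed  2133: Mon/Fri  2134: Tue/Sat  2135: Wed/Sun
Both conditions hold in: 2124 — 1.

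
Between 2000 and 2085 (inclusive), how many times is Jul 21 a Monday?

12

Track Jul 21's weekday year by year (advancing +1, or +2 across a Feb 29):
  2000: Fri  2001: Sat (+1)  2002: Sun (+1)  2003: Mon (+1) ✓  2004: Wed (+2)
  2005: Thu (+1)  2006: Fri (+1)  2007: Sat (+1)  2008: Mon (+2) ✓  2009: Tue (+1)
  2010: Wed (+1)  2011: Thu (+1)  2012: Sat (+2)  2013: Sun (+1)  … (58 more years) …
  2072: Thu (+2)  2073: Fri (+1)  2074: Sat (+1)  2075: Sun (+1)  2076: Tue (+2)
  2077: Wed (+1)  2078: Thu (+1)  2079: Fri (+1)  2080: Sun (+2)  2081: Mon (+1) ✓
  2082: Tue (+1)  2083: Wed (+1)  2084: Fri (+2)  2085: Sat (+1)
Monday years: 2003, 2008, 2014, 2025, 2031, 2036, 2042, 2053, 2059, 2064, 2070, 2081 — 12 in total.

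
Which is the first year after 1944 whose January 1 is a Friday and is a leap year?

1960

Jan 1 advances by 2 weekdays after a leap year and by 1 after a common year.
1944: Jan 1 is Saturday (leap).
1945: Monday
1946: Tuesday
1947: Wednesday
1948: Thursday (leap)
1949: Saturday
1950: Sunday
1951: Monday
1952: Tuesday (leap)
1953: Thursday
1954: Friday
1955: Saturday
1956: Sunday (leap)
1957: Tuesday
1958: Wednesday
1959: Thursday
1960: Friday (leap)
1960 begins on a Friday and is a leap year.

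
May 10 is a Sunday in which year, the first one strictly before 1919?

From one year to the next, a fixed date's weekday advances by 1, or by 2 when a Feb 29 lies between the two dates.
1919: May 10 is Saturday.
1918: Friday (−1)
1917: Thursday (−1)
1916: Wednesday (−1)
1915: Monday (−2)
1914: Sunday (−1)
May 10 falls on a Sunday in 1914.

1914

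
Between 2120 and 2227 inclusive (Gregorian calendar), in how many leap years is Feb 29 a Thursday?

Leap years in 2120–2227: 26 of them.
Feb 29 weekday advances by 5 (mod 7) from one leap year to the next four years later (or differs when a century non-leap intervenes).
Leap-day weekdays: 2120:Thu✓ 2124:Tue 2128:Sun 2132:Fri 2136:Wed 2140:Mon 2144:Sat 2148:Thu✓ 2152:Tue 2156:Sun 2160:Fri 2164:Wed 2168:Mon 2172:Sat 2176:Thu✓ 2180:Tue 2184:Sun 2188:Fri 2192:Wed 2196:Mon 2204:Wed 2208:Mon 2212:Sat 2216:Thu✓ 2220:Tue 2224:Sun
Thursday: 2120, 2148, 2176, 2216 → 4.

4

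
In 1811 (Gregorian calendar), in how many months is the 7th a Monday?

2

Check the 7th of each month of 1811: Jan 7: Mon, Feb 7: Thu, Mar 7: Thu, Apr 7: Sun, May 7: Tue, Jun 7: Fri, Jul 7: Sun, Aug 7: Wed, Sep 7: Sat, Oct 7: Mon, Nov 7: Thu, Dec 7: Sat.
Monday occurs in January, October — 2 months.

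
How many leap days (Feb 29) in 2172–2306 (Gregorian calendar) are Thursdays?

Leap years in 2172–2306: 32 of them.
Feb 29 weekday advances by 5 (mod 7) from one leap year to the next four years later (or differs when a century non-leap intervenes).
Leap-day weekdays: 2172:Sat 2176:Thu✓ 2180:Tue 2184:Sun 2188:Fri 2192:Wed 2196:Mon 2204:Wed 2208:Mon 2212:Sat 2216:Thu✓ 2220:Tue 2224:Sun …(6 more)… 2252:Sun 2256:Fri 2260:Wed 2264:Mon 2268:Sat 2272:Thu✓ 2276:Tue 2280:Sun 2284:Fri 2288:Wed 2292:Mon 2296:Sat 2304:Mon
Thursday: 2176, 2216, 2244, 2272 → 4.

4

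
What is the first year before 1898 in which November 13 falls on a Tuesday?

From one year to the next, a fixed date's weekday advances by 1, or by 2 when a Feb 29 lies between the two dates.
1898: November 13 is Sunday.
1897: Saturday (−1)
1896: Friday (−1)
1895: Wednesday (−2)
1894: Tuesday (−1)
November 13 falls on a Tuesday in 1894.

1894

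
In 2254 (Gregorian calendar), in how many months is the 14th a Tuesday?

3

Check the 14th of each month of 2254: Jan 14: Sat, Feb 14: Tue, Mar 14: Tue, Apr 14: Fri, May 14: Sun, Jun 14: Wed, Jul 14: Fri, Aug 14: Mon, Sep 14: Thu, Oct 14: Sat, Nov 14: Tue, Dec 14: Thu.
Tuesday occurs in February, March, November — 3 months.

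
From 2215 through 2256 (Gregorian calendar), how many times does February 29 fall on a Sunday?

Leap years in 2215–2256: 11 of them.
Feb 29 weekday advances by 5 (mod 7) from one leap year to the next four years later (or differs when a century non-leap intervenes).
Leap-day weekdays: 2216:Thu 2220:Tue 2224:Sun✓ 2228:Fri 2232:Wed 2236:Mon 2240:Sat 2244:Thu 2248:Tue 2252:Sun✓ 2256:Fri
Sunday: 2224, 2252 → 2.

2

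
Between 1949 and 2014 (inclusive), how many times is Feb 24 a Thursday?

Track Feb 24's weekday year by year (advancing +1, or +2 across a Feb 29):
  1949: Thu ✓  1950: Fri (+1)  1951: Sat (+1)  1952: Sun (+1)  1953: Tue (+2)
  1954: Wed (+1)  1955: Thu (+1) ✓  1956: Fri (+1)  1957: Sun (+2)  1958: Mon (+1)
  1959: Tue (+1)  1960: Wed (+1)  1961: Fri (+2)  1962: Sat (+1)  … (38 more years) …
  2001: Sat (+2)  2002: Sun (+1)  2003: Mon (+1)  2004: Tue (+1)  2005: Thu (+2) ✓
  2006: Fri (+1)  2007: Sat (+1)  2008: Sun (+1)  2009: Tue (+2)  2010: Wed (+1)
  2011: Thu (+1) ✓  2012: Fri (+1)  2013: Sun (+2)  2014: Mon (+1)
Thursday years: 1949, 1955, 1966, 1972, 1977, 1983, 1994, 2000, 2005, 2011 — 10 in total.

10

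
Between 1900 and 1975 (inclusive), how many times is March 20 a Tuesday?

Track March 20's weekday year by year (advancing +1, or +2 across a Feb 29):
  1900: Tue ✓  1901: Wed (+1)  1902: Thu (+1)  1903: Fri (+1)  1904: Sun (+2)
  1905: Mon (+1)  1906: Tue (+1) ✓  1907: Wed (+1)  1908: Fri (+2)  1909: Sat (+1)
  1910: Sun (+1)  1911: Mon (+1)  1912: Wed (+2)  1913: Thu (+1)  … (48 more years) …
  1962: Tue (+1) ✓  1963: Wed (+1)  1964: Fri (+2)  1965: Sat (+1)  1966: Sun (+1)
  1967: Mon (+1)  1968: Wed (+2)  1969: Thu (+1)  1970: Fri (+1)  1971: Sat (+1)
  1972: Mon (+2)  1973: Tue (+1) ✓  1974: Wed (+1)  1975: Thu (+1)
Tuesday years: 1900, 1906, 1917, 1923, 1928, 1934, 1945, 1951, 1956, 1962, 1973 — 11 in total.

11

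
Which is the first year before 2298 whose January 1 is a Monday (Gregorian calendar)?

Jan 1 advances by 2 weekdays after a leap year and by 1 after a common year.
2298: Jan 1 is Saturday.
2297: Friday
2296: Wednesday (leap)
2295: Tuesday
2294: Monday
2294 begins on a Monday

2294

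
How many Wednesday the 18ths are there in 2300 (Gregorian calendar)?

2

Check the 18th of each month of 2300: Jan 18: Thu, Feb 18: Sun, Mar 18: Sun, Apr 18: Wed, May 18: Fri, Jun 18: Mon, Jul 18: Wed, Aug 18: Sat, Sep 18: Tue, Oct 18: Thu, Nov 18: Sun, Dec 18: Tue.
Wednesday occurs in April, July — 2 months.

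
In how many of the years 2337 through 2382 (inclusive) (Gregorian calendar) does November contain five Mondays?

November has 30 days; it has five Mondays when Monday falls among the first (month-length − 28) days — i.e. when November 1 is one of Monday/Sunday.
November 1 by year: 2337:Mon✓ 2338:Tue 2339:Wed 2340:Fri 2341:Sat 2342:Sun✓ 2343:Mon✓ 2344:Wed 2345:Thu 2346:Fri 2347:Sat 2348:Mon✓ 2349:Tue 2350:Wed 2351:Thu …(16 more)… 2368:Fri 2369:Sat 2370:Sun✓ 2371:Mon✓ 2372:Wed 2373:Thu 2374:Fri 2375:Sat 2376:Mon✓ 2377:Tue 2378:Wed 2379:Thu 2380:Sat 2381:Sun✓ 2382:Mon✓
Years with five Mondays: 2337, 2342, 2343, 2348, 2353, 2354, 2359, 2364, 2365, 2370, 2371, 2376, 2381, 2382 → 14.

14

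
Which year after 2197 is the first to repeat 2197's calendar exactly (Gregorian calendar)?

Two years share a calendar iff Jan 1 falls on the same weekday and both are leap or both are common. 2197: Jan 1 is Sunday, common year.
2198: Jan 1 Monday, common
2199: Jan 1 Tuesday, common
2200: Jan 1 Wednesday, common
2201: Jan 1 Thursday, common
2202: Jan 1 Friday, common
2203: Jan 1 Saturday, common
2204: Jan 1 Sunday, leap
2205: Jan 1 Tuesday, common
2206: Jan 1 Wednesday, common
2207: Jan 1 Thursday, common
2208: Jan 1 Friday, leap
2209: Jan 1 Sunday, common
2209 matches on both conditions.

2209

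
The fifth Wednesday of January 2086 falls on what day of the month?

30

January 1, 2086 is a Tuesday, so the first Wednesday is the 2nd.
The fifth Wednesday is 2 + 28 = 30.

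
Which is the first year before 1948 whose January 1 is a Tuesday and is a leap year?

1924

Jan 1 advances by 2 weekdays after a leap year and by 1 after a common year.
1948: Jan 1 is Thursday (leap).
1947: Wednesday
1946: Tuesday
1945: Monday
1944: Saturday (leap)
1943: Friday
1942: Thursday
1941: Wednesday
1940: Monday (leap)
1939: Sunday
1938: Saturday
1937: Friday
1936: Wednesday (leap)
1935: Tuesday
1934: Monday
1933: Sunday
1932: Friday (leap)
1931: Thursday
1930: Wednesday
1929: Tuesday
1928: Sunday (leap)
1927: Saturday
1926: Friday
1925: Thursday
1924: Tuesday (leap)
1924 begins on a Tuesday and is a leap year.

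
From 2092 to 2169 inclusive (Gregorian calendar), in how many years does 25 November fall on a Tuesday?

12

Track 25 November's weekday year by year (advancing +1, or +2 across a Feb 29):
  2092: Tue ✓  2093: Wed (+1)  2094: Thu (+1)  2095: Fri (+1)  2096: Sun (+2)
  2097: Mon (+1)  2098: Tue (+1) ✓  2099: Wed (+1)  2100: Thu (+1)  2101: Fri (+1)
  2102: Sat (+1)  2103: Sun (+1)  2104: Tue (+2) ✓  2105: Wed (+1)  … (50 more years) …
  2156: Thu (+2)  2157: Fri (+1)  2158: Sat (+1)  2159: Sun (+1)  2160: Tue (+2) ✓
  2161: Wed (+1)  2162: Thu (+1)  2163: Fri (+1)  2164: Sun (+2)  2165: Mon (+1)
  2166: Tue (+1) ✓  2167: Wed (+1)  2168: Fri (+2)  2169: Sat (+1)
Tuesday years: 2092, 2098, 2104, 2110, 2121, 2127, 2132, 2138, 2149, 2155, 2160, 2166 — 12 in total.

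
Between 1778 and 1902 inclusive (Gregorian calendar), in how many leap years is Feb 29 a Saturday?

4

Leap years in 1778–1902: 29 of them.
Feb 29 weekday advances by 5 (mod 7) from one leap year to the next four years later (or differs when a century non-leap intervenes).
Leap-day weekdays: 1780:Tue 1784:Sun 1788:Fri 1792:Wed 1796:Mon 1804:Wed 1808:Mon 1812:Sat✓ 1816:Thu 1820:Tue 1824:Sun 1828:Fri 1832:Wed …(3 more)… 1848:Tue 1852:Sun 1856:Fri 1860:Wed 1864:Mon 1868:Sat✓ 1872:Thu 1876:Tue 1880:Sun 1884:Fri 1888:Wed 1892:Mon 1896:Sat✓
Saturday: 1812, 1840, 1868, 1896 → 4.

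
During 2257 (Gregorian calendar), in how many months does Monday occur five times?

4

A month of length L has five Mondays iff its first Monday is on day ≤ L−28 (so day 1–3 in a 31-day month, 1–2 in a 30-day month, day 1 in a leap February).
Checking each month of 2257: Jan starts Thu (31d); Feb starts Sun (28d); Mar starts Sun (31d) ✓; Apr starts Wed (30d); May starts Fri (31d); Jun starts Mon (30d) ✓; Jul starts Wed (31d); Aug starts Sat (31d) ✓; Sep starts Tue (30d); Oct starts Thu (31d); Nov starts Sun (30d) ✓; Dec starts Tue (31d).
Five-Monday months: March, June, August, November → 4.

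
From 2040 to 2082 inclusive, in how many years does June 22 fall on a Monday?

Track June 22's weekday year by year (advancing +1, or +2 across a Feb 29):
  2040: Fri  2041: Sat (+1)  2042: Sun (+1)  2043: Mon (+1) ✓  2044: Wed (+2)
  2045: Thu (+1)  2046: Fri (+1)  2047: Sat (+1)  2048: Mon (+2) ✓  2049: Tue (+1)
  2050: Wed (+1)  2051: Thu (+1)  2052: Sat (+2)  2053: Sun (+1)  … (15 more years) …
  2069: Sat (+1)  2070: Sun (+1)  2071: Mon (+1) ✓  2072: Wed (+2)  2073: Thu (+1)
  2074: Fri (+1)  2075: Sat (+1)  2076: Mon (+2) ✓  2077: Tue (+1)  2078: Wed (+1)
  2079: Thu (+1)  2080: Sat (+2)  2081: Sun (+1)  2082: Mon (+1) ✓
Monday years: 2043, 2048, 2054, 2065, 2071, 2076, 2082 — 7 in total.

7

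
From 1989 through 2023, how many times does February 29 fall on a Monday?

Leap years in 1989–2023: 8 of them.
Feb 29 weekday advances by 5 (mod 7) from one leap year to the next four years later (or differs when a century non-leap intervenes).
Leap-day weekdays: 1992:Sat 1996:Thu 2000:Tue 2004:Sun 2008:Fri 2012:Wed 2016:Mon✓ 2020:Sat
Monday: 2016 → 1.

1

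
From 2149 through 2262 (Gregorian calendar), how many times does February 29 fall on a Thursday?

Leap years in 2149–2262: 27 of them.
Feb 29 weekday advances by 5 (mod 7) from one leap year to the next four years later (or differs when a century non-leap intervenes).
Leap-day weekdays: 2152:Tue 2156:Sun 2160:Fri 2164:Wed 2168:Mon 2172:Sat 2176:Thu✓ 2180:Tue 2184:Sun 2188:Fri 2192:Wed 2196:Mon 2204:Wed 2208:Mon 2212:Sat 2216:Thu✓ 2220:Tue 2224:Sun 2228:Fri 2232:Wed 2236:Mon 2240:Sat 2244:Thu✓ 2248:Tue 2252:Sun 2256:Fri 2260:Wed
Thursday: 2176, 2216, 2244 → 3.

3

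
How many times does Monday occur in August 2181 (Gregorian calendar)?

4

August 2181 has 31 days and begins on Wednesday.
The first Monday is August 6.
Mondays fall on 6, 13, 20, 27 — that's 4.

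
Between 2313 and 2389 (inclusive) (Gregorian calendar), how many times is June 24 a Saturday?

Track June 24's weekday year by year (advancing +1, or +2 across a Feb 29):
  2313: Tue  2314: Wed (+1)  2315: Thu (+1)  2316: Sat (+2) ✓  2317: Sun (+1)
  2318: Mon (+1)  2319: Tue (+1)  2320: Thu (+2)  2321: Fri (+1)  2322: Sat (+1) ✓
  2323: Sun (+1)  2324: Tue (+2)  2325: Wed (+1)  2326: Thu (+1)  … (49 more years) …
  2376: Thu (+2)  2377: Fri (+1)  2378: Sat (+1) ✓  2379: Sun (+1)  2380: Tue (+2)
  2381: Wed (+1)  2382: Thu (+1)  2383: Fri (+1)  2384: Sun (+2)  2385: Mon (+1)
  2386: Tue (+1)  2387: Wed (+1)  2388: Fri (+2)  2389: Sat (+1) ✓
Saturday years: 2316, 2322, 2333, 2339, 2344, 2350, 2361, 2367, 2372, 2378, 2389 — 11 in total.

11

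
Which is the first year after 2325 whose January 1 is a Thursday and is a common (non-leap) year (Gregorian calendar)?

Jan 1 advances by 2 weekdays after a leap year and by 1 after a common year.
2325: Jan 1 is Thursday.
2326: Friday
2327: Saturday
2328: Sunday (leap)
2329: Tuesday
2330: Wednesday
2331: Thursday
2331 begins on a Thursday and is a common year.

2331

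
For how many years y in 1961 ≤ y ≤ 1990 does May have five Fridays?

12

May has 31 days; it has five Fridays when Friday falls among the first (month-length − 28) days — i.e. when May 1 is one of Friday/Thursday/Wednesday.
May 1 by year: 1961:Mon 1962:Tue 1963:Wed✓ 1964:Fri✓ 1965:Sat 1966:Sun 1967:Mon 1968:Wed✓ 1969:Thu✓ 1970:Fri✓ 1971:Sat 1972:Mon 1973:Tue 1974:Wed✓ 1975:Thu✓ 1976:Sat 1977:Sun 1978:Mon 1979:Tue 1980:Thu✓ 1981:Fri✓ 1982:Sat 1983:Sun 1984:Tue 1985:Wed✓ 1986:Thu✓ 1987:Fri✓ 1988:Sun 1989:Mon 1990:Tue
Years with five Fridays: 1963, 1964, 1968, 1969, 1970, 1974, 1975, 1980, 1981, 1985, 1986, 1987 → 12.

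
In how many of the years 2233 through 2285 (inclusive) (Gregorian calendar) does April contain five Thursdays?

15

April has 30 days; it has five Thursdays when Thursday falls among the first (month-length − 28) days — i.e. when April 1 is one of Thursday/Wednesday.
April 1 by year: 2233:Mon 2234:Tue 2235:Wed✓ 2236:Fri 2237:Sat 2238:Sun 2239:Mon 2240:Wed✓ 2241:Thu✓ 2242:Fri 2243:Sat 2244:Mon 2245:Tue 2246:Wed✓ 2247:Thu✓ …(23 more)… 2271:Sat 2272:Mon 2273:Tue 2274:Wed✓ 2275:Thu✓ 2276:Sat 2277:Sun 2278:Mon 2279:Tue 2280:Thu✓ 2281:Fri 2282:Sat 2283:Sun 2284:Tue 2285:Wed✓
Years with five Thursdays: 2235, 2240, 2241, 2246, 2247, 2252, 2257, 2258, 2263, 2268, 2269, 2274, 2275, 2280, 2285 → 15.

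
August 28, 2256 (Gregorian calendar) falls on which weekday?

Thursday

January 1, 2256 is a Tuesday.
August 28 is day 241 of the year, i.e. 240 days after Jan 1.
240 mod 7 = 2, so advance 2 weekdays from Tuesday: Thursday.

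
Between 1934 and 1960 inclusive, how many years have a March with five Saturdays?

12

March has 31 days; it has five Saturdays when Saturday falls among the first (month-length − 28) days — i.e. when March 1 is one of Saturday/Friday/Thursday.
March 1 by year: 1934:Thu✓ 1935:Fri✓ 1936:Sun 1937:Mon 1938:Tue 1939:Wed 1940:Fri✓ 1941:Sat✓ 1942:Sun 1943:Mon 1944:Wed 1945:Thu✓ 1946:Fri✓ 1947:Sat✓ 1948:Mon 1949:Tue 1950:Wed 1951:Thu✓ 1952:Sat✓ 1953:Sun 1954:Mon 1955:Tue 1956:Thu✓ 1957:Fri✓ 1958:Sat✓ 1959:Sun 1960:Tue
Years with five Saturdays: 1934, 1935, 1940, 1941, 1945, 1946, 1947, 1951, 1952, 1956, 1957, 1958 → 12.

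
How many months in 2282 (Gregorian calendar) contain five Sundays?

5

A month of length L has five Sundays iff its first Sunday is on day ≤ L−28 (so day 1–3 in a 31-day month, 1–2 in a 30-day month, day 1 in a leap February).
Checking each month of 2282: Jan starts Sun (31d) ✓; Feb starts Wed (28d); Mar starts Wed (31d); Apr starts Sat (30d) ✓; May starts Mon (31d); Jun starts Thu (30d); Jul starts Sat (31d) ✓; Aug starts Tue (31d); Sep starts Fri (30d); Oct starts Sun (31d) ✓; Nov starts Wed (30d); Dec starts Fri (31d) ✓.
Five-Sunday months: January, April, July, October, December → 5.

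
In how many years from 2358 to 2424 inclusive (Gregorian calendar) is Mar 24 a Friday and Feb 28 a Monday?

Check each year's weekday for Mar 24 and Feb 28:
  2358: Mon/Fri  2359: Tue/Sat  2360: Thu/Sun  2361: Fri/Tue  2362: Sat/Wed  2363: Sun/Thu  2364: Tue/Fri  2365: Wed/Sun  2366: Thu/Mon  2367: Fri/Tue  2368: Sun/Wed  2369: Mon/Fri  2370: Tue/Sat  2371: Wed/Sun  …(39 more)…  2411: Thu/Mon  2412: Sat/Tue  2413: Sun/Thu  2414: Mon/Fri  2415: Tue/Sat  2416: Thu/Sun  2417: Fri/Tue  2418: Sat/Wed  2419: Sun/Thu  2420: Tue/Fri  2421: Wed/Sun  2422: Thu/Mon  2423: Fri/Tue  2424: Sun/Wed
Both conditions hold in: 2372, 2400 — 2.

2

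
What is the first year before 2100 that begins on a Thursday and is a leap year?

Jan 1 advances by 2 weekdays after a leap year and by 1 after a common year.
2100: Jan 1 is Friday.
2099: Thursday
2098: Wednesday
2097: Tuesday
2096: Sunday (leap)
2095: Saturday
2094: Friday
2093: Thursday
2092: Tuesday (leap)
2091: Monday
2090: Sunday
2089: Saturday
2088: Thursday (leap)
2088 begins on a Thursday and is a leap year.

2088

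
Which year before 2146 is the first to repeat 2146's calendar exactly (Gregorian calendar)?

2135

Two years share a calendar iff Jan 1 falls on the same weekday and both are leap or both are common. 2146: Jan 1 is Saturday, common year.
2145: Jan 1 Friday, common
2144: Jan 1 Wednesday, leap
2143: Jan 1 Tuesday, common
2142: Jan 1 Monday, common
2141: Jan 1 Sunday, common
2140: Jan 1 Friday, leap
2139: Jan 1 Thursday, common
2138: Jan 1 Wednesday, common
2137: Jan 1 Tuesday, common
2136: Jan 1 Sunday, leap
2135: Jan 1 Saturday, common
2135 matches on both conditions.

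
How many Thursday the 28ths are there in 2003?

1

Check the 28th of each month of 2003: Jan 28: Tue, Feb 28: Fri, Mar 28: Fri, Apr 28: Mon, May 28: Wed, Jun 28: Sat, Jul 28: Mon, Aug 28: Thu, Sep 28: Sun, Oct 28: Tue, Nov 28: Fri, Dec 28: Sun.
Thursday occurs in August — 1 month.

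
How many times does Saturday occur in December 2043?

4

December 2043 has 31 days and begins on Tuesday.
The first Saturday is December 5.
Saturdays fall on 5, 12, 19, 26 — that's 4.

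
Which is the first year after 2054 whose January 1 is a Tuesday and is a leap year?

Jan 1 advances by 2 weekdays after a leap year and by 1 after a common year.
2054: Jan 1 is Thursday.
2055: Friday
2056: Saturday (leap)
2057: Monday
2058: Tuesday
2059: Wednesday
2060: Thursday (leap)
2061: Saturday
2062: Sunday
2063: Monday
2064: Tuesday (leap)
2064 begins on a Tuesday and is a leap year.

2064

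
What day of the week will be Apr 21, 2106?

Wednesday

January 1, 2106 is a Friday.
April 21 is day 111 of the year, i.e. 110 days after Jan 1.
110 mod 7 = 5, so advance 5 weekdays from Friday: Wednesday.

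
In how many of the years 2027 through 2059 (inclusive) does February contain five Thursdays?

February has 28 days (29 in leap years); it has five Thursdays when Thursday falls among the first (month-length − 28) days — i.e. when February 1 is Thursday in a leap year (never in a common year).
February 1 by year: 2027:Mon 2028:Tue 2029:Thu 2030:Fri 2031:Sat 2032:Sun 2033:Tue 2034:Wed 2035:Thu 2036:Fri 2037:Sun 2038:Mon 2039:Tue 2040:Wed 2041:Fri …(3 more)… 2045:Wed 2046:Thu 2047:Fri 2048:Sat 2049:Mon 2050:Tue 2051:Wed 2052:Thu✓ 2053:Sat 2054:Sun 2055:Mon 2056:Tue 2057:Thu 2058:Fri 2059:Sat
Years with five Thursdays: 2052 → 1.

1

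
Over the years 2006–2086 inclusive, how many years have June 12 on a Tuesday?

Track June 12's weekday year by year (advancing +1, or +2 across a Feb 29):
  2006: Mon  2007: Tue (+1) ✓  2008: Thu (+2)  2009: Fri (+1)  2010: Sat (+1)
  2011: Sun (+1)  2012: Tue (+2) ✓  2013: Wed (+1)  2014: Thu (+1)  2015: Fri (+1)
  2016: Sun (+2)  2017: Mon (+1)  2018: Tue (+1) ✓  2019: Wed (+1)  … (53 more years) …
  2073: Mon (+1)  2074: Tue (+1) ✓  2075: Wed (+1)  2076: Fri (+2)  2077: Sat (+1)
  2078: Sun (+1)  2079: Mon (+1)  2080: Wed (+2)  2081: Thu (+1)  2082: Fri (+1)
  2083: Sat (+1)  2084: Mon (+2)  2085: Tue (+1) ✓  2086: Wed (+1)
Tuesday years: 2007, 2012, 2018, 2029, 2035, 2040, 2046, 2057, 2063, 2068, 2074, 2085 — 12 in total.

12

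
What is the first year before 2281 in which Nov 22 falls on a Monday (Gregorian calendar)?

From one year to the next, a fixed date's weekday advances by 1, or by 2 when a Feb 29 lies between the two dates.
2281: November 22 is Tuesday.
2280: Monday (−1)
Nov 22 falls on a Monday in 2280.

2280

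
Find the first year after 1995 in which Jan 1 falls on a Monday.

1996

Jan 1 advances by 2 weekdays after a leap year and by 1 after a common year.
1995: Jan 1 is Sunday.
1996: Monday (leap)
1996 begins on a Monday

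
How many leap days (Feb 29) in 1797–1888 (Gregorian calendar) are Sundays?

Leap years in 1797–1888: 22 of them.
Feb 29 weekday advances by 5 (mod 7) from one leap year to the next four years later (or differs when a century non-leap intervenes).
Leap-day weekdays: 1804:Wed 1808:Mon 1812:Sat 1816:Thu 1820:Tue 1824:Sun✓ 1828:Fri 1832:Wed 1836:Mon 1840:Sat 1844:Thu 1848:Tue 1852:Sun✓ 1856:Fri 1860:Wed 1864:Mon 1868:Sat 1872:Thu 1876:Tue 1880:Sun✓ 1884:Fri 1888:Wed
Sunday: 1824, 1852, 1880 → 3.

3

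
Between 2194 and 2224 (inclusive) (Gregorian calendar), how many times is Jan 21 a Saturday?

Track Jan 21's weekday year by year (advancing +1, or +2 across a Feb 29):
  2194: Tue  2195: Wed (+1)  2196: Thu (+1)  2197: Sat (+2) ✓  2198: Sun (+1)
  2199: Mon (+1)  2200: Tue (+1)  2201: Wed (+1)  2202: Thu (+1)  2203: Fri (+1)
  2204: Sat (+1) ✓  2205: Mon (+2)  2206: Tue (+1)  2207: Wed (+1)  … (3 more years) …
  2211: Mon (+1)  2212: Tue (+1)  2213: Thu (+2)  2214: Fri (+1)  2215: Sat (+1) ✓
  2216: Sun (+1)  2217: Tue (+2)  2218: Wed (+1)  2219: Thu (+1)  2220: Fri (+1)
  2221: Sun (+2)  2222: Mon (+1)  2223: Tue (+1)  2224: Wed (+1)
Saturday years: 2197, 2204, 2209, 2215 — 4 in total.

4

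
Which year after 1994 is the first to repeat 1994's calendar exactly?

Two years share a calendar iff Jan 1 falls on the same weekday and both are leap or both are common. 1994: Jan 1 is Saturday, common year.
1995: Jan 1 Sunday, common
1996: Jan 1 Monday, leap
1997: Jan 1 Wednesday, common
1998: Jan 1 Thursday, common
1999: Jan 1 Friday, common
2000: Jan 1 Saturday, leap
2001: Jan 1 Monday, common
2002: Jan 1 Tuesday, common
2003: Jan 1 Wednesday, common
2004: Jan 1 Thursday, leap
2005: Jan 1 Saturday, common
2005 matches on both conditions.

2005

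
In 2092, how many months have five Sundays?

4

A month of length L has five Sundays iff its first Sunday is on day ≤ L−28 (so day 1–3 in a 31-day month, 1–2 in a 30-day month, day 1 in a leap February).
Checking each month of 2092: Jan starts Tue (31d); Feb starts Fri (29d); Mar starts Sat (31d) ✓; Apr starts Tue (30d); May starts Thu (31d); Jun starts Sun (30d) ✓; Jul starts Tue (31d); Aug starts Fri (31d) ✓; Sep starts Mon (30d); Oct starts Wed (31d); Nov starts Sat (30d) ✓; Dec starts Mon (31d).
Five-Sunday months: March, June, August, November → 4.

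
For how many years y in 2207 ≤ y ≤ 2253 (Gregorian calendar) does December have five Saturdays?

20

December has 31 days; it has five Saturdays when Saturday falls among the first (month-length − 28) days — i.e. when December 1 is one of Saturday/Friday/Thursday.
December 1 by year: 2207:Tue 2208:Thu✓ 2209:Fri✓ 2210:Sat✓ 2211:Sun 2212:Tue 2213:Wed 2214:Thu✓ 2215:Fri✓ 2216:Sun 2217:Mon 2218:Tue 2219:Wed 2220:Fri✓ 2221:Sat✓ …(17 more)… 2239:Sun 2240:Tue 2241:Wed 2242:Thu✓ 2243:Fri✓ 2244:Sun 2245:Mon 2246:Tue 2247:Wed 2248:Fri✓ 2249:Sat✓ 2250:Sun 2251:Mon 2252:Wed 2253:Thu✓
Years with five Saturdays: 2208, 2209, 2210, 2214, 2215, 2220, 2221, 2225, 2226, 2227, 2231, 2232, 2236, 2237, 2238, 2242, 2243, 2248, 2249, 2253 → 20.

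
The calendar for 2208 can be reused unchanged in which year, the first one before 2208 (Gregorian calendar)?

Two years share a calendar iff Jan 1 falls on the same weekday and both are leap or both are common. 2208: Jan 1 is Friday, leap year.
2207: Jan 1 Thursday, common
2206: Jan 1 Wednesday, common
2205: Jan 1 Tuesday, common
2204: Jan 1 Sunday, leap
2203: Jan 1 Saturday, common
2202: Jan 1 Friday, common
2201: Jan 1 Thursday, common
2200: Jan 1 Wednesday, common
2199: Jan 1 Tuesday, common
2198: Jan 1 Monday, common
2197: Jan 1 Sunday, common
2196: Jan 1 Friday, leap
2196 matches on both conditions.

2196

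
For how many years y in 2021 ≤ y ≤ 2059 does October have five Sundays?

17

October has 31 days; it has five Sundays when Sunday falls among the first (month-length − 28) days — i.e. when October 1 is one of Sunday/Saturday/Friday.
October 1 by year: 2021:Fri✓ 2022:Sat✓ 2023:Sun✓ 2024:Tue 2025:Wed 2026:Thu 2027:Fri✓ 2028:Sun✓ 2029:Mon 2030:Tue 2031:Wed 2032:Fri✓ 2033:Sat✓ 2034:Sun✓ 2035:Mon …(9 more)… 2045:Sun✓ 2046:Mon 2047:Tue 2048:Thu 2049:Fri✓ 2050:Sat✓ 2051:Sun✓ 2052:Tue 2053:Wed 2054:Thu 2055:Fri✓ 2056:Sun✓ 2057:Mon 2058:Tue 2059:Wed
Years with five Sundays: 2021, 2022, 2023, 2027, 2028, 2032, 2033, 2034, 2038, 2039, 2044, 2045, 2049, 2050, 2051, 2055, 2056 → 17.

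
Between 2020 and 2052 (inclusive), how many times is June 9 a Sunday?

Track June 9's weekday year by year (advancing +1, or +2 across a Feb 29):
  2020: Tue  2021: Wed (+1)  2022: Thu (+1)  2023: Fri (+1)  2024: Sun (+2) ✓
  2025: Mon (+1)  2026: Tue (+1)  2027: Wed (+1)  2028: Fri (+2)  2029: Sat (+1)
  2030: Sun (+1) ✓  2031: Mon (+1)  2032: Wed (+2)  2033: Thu (+1)  … (5 more years) …
  2039: Thu (+1)  2040: Sat (+2)  2041: Sun (+1) ✓  2042: Mon (+1)  2043: Tue (+1)
  2044: Thu (+2)  2045: Fri (+1)  2046: Sat (+1)  2047: Sun (+1) ✓  2048: Tue (+2)
  2049: Wed (+1)  2050: Thu (+1)  2051: Fri (+1)  2052: Sun (+2) ✓
Sunday years: 2024, 2030, 2041, 2047, 2052 — 5 in total.

5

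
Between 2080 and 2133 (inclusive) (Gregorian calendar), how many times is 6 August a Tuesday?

Track 6 August's weekday year by year (advancing +1, or +2 across a Feb 29):
  2080: Tue ✓  2081: Wed (+1)  2082: Thu (+1)  2083: Fri (+1)  2084: Sun (+2)
  2085: Mon (+1)  2086: Tue (+1) ✓  2087: Wed (+1)  2088: Fri (+2)  2089: Sat (+1)
  2090: Sun (+1)  2091: Mon (+1)  2092: Wed (+2)  2093: Thu (+1)  … (26 more years) …
  2120: Tue (+2) ✓  2121: Wed (+1)  2122: Thu (+1)  2123: Fri (+1)  2124: Sun (+2)
  2125: Mon (+1)  2126: Tue (+1) ✓  2127: Wed (+1)  2128: Fri (+2)  2129: Sat (+1)
  2130: Sun (+1)  2131: Mon (+1)  2132: Wed (+2)  2133: Thu (+1)
Tuesday years: 2080, 2086, 2097, 2109, 2115, 2120, 2126 — 7 in total.

7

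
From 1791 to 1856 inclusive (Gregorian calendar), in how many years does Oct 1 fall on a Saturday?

Track Oct 1's weekday year by year (advancing +1, or +2 across a Feb 29):
  1791: Sat ✓  1792: Mon (+2)  1793: Tue (+1)  1794: Wed (+1)  1795: Thu (+1)
  1796: Sat (+2) ✓  1797: Sun (+1)  1798: Mon (+1)  1799: Tue (+1)  1800: Wed (+1)
  1801: Thu (+1)  1802: Fri (+1)  1803: Sat (+1) ✓  1804: Mon (+2)  … (38 more years) …
  1843: Sun (+1)  1844: Tue (+2)  1845: Wed (+1)  1846: Thu (+1)  1847: Fri (+1)
  1848: Sun (+2)  1849: Mon (+1)  1850: Tue (+1)  1851: Wed (+1)  1852: Fri (+2)
  1853: Sat (+1) ✓  1854: Sun (+1)  1855: Mon (+1)  1856: Wed (+2)
Saturday years: 1791, 1796, 1803, 1808, 1814, 1825, 1831, 1836, 1842, 1853 — 10 in total.

10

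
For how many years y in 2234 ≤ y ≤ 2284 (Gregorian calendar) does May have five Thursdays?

22

May has 31 days; it has five Thursdays when Thursday falls among the first (month-length − 28) days — i.e. when May 1 is one of Thursday/Wednesday/Tuesday.
May 1 by year: 2234:Thu✓ 2235:Fri 2236:Sun 2237:Mon 2238:Tue✓ 2239:Wed✓ 2240:Fri 2241:Sat 2242:Sun 2243:Mon 2244:Wed✓ 2245:Thu✓ 2246:Fri 2247:Sat 2248:Mon …(21 more)… 2270:Sun 2271:Mon 2272:Wed✓ 2273:Thu✓ 2274:Fri 2275:Sat 2276:Mon 2277:Tue✓ 2278:Wed✓ 2279:Thu✓ 2280:Sat 2281:Sun 2282:Mon 2283:Tue✓ 2284:Thu✓
Years with five Thursdays: 2234, 2238, 2239, 2244, 2245, 2249, 2250, 2251, 2255, 2256, 2260, 2261, 2262, 2266, 2267, 2272, 2273, 2277, 2278, 2279, 2283, 2284 → 22.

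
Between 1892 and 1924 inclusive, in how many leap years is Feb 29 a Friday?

1

Leap years in 1892–1924: 8 of them.
Feb 29 weekday advances by 5 (mod 7) from one leap year to the next four years later (or differs when a century non-leap intervenes).
Leap-day weekdays: 1892:Mon 1896:Sat 1904:Mon 1908:Sat 1912:Thu 1916:Tue 1920:Sun 1924:Fri✓
Friday: 1924 → 1.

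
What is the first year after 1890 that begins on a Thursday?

Jan 1 advances by 2 weekdays after a leap year and by 1 after a common year.
1890: Jan 1 is Wednesday.
1891: Thursday
1891 begins on a Thursday

1891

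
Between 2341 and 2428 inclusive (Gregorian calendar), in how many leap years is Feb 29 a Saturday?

Leap years in 2341–2428: 22 of them.
Feb 29 weekday advances by 5 (mod 7) from one leap year to the next four years later (or differs when a century non-leap intervenes).
Leap-day weekdays: 2344:Tue 2348:Sun 2352:Fri 2356:Wed 2360:Mon 2364:Sat✓ 2368:Thu 2372:Tue 2376:Sun 2380:Fri 2384:Wed 2388:Mon 2392:Sat✓ 2396:Thu 2400:Tue 2404:Sun 2408:Fri 2412:Wed 2416:Mon 2420:Sat✓ 2424:Thu 2428:Tue
Saturday: 2364, 2392, 2420 → 3.

3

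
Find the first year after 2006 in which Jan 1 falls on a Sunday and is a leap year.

2012

Jan 1 advances by 2 weekdays after a leap year and by 1 after a common year.
2006: Jan 1 is Sunday.
2007: Monday
2008: Tuesday (leap)
2009: Thursday
2010: Friday
2011: Saturday
2012: Sunday (leap)
2012 begins on a Sunday and is a leap year.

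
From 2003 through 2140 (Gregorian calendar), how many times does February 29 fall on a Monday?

Leap years in 2003–2140: 34 of them.
Feb 29 weekday advances by 5 (mod 7) from one leap year to the next four years later (or differs when a century non-leap intervenes).
Leap-day weekdays: 2004:Sun 2008:Fri 2012:Wed 2016:Mon✓ 2020:Sat 2024:Thu 2028:Tue 2032:Sun 2036:Fri 2040:Wed 2044:Mon✓ 2048:Sat 2052:Thu …(8 more)… 2088:Sun 2092:Fri 2096:Wed 2104:Fri 2108:Wed 2112:Mon✓ 2116:Sat 2120:Thu 2124:Tue 2128:Sun 2132:Fri 2136:Wed 2140:Mon✓
Monday: 2016, 2044, 2072, 2112, 2140 → 5.

5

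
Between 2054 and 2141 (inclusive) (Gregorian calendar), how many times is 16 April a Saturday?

Track 16 April's weekday year by year (advancing +1, or +2 across a Feb 29):
  2054: Thu  2055: Fri (+1)  2056: Sun (+2)  2057: Mon (+1)  2058: Tue (+1)
  2059: Wed (+1)  2060: Fri (+2)  2061: Sat (+1) ✓  2062: Sun (+1)  2063: Mon (+1)
  2064: Wed (+2)  2065: Thu (+1)  2066: Fri (+1)  2067: Sat (+1) ✓  … (60 more years) …
  2128: Fri (+2)  2129: Sat (+1) ✓  2130: Sun (+1)  2131: Mon (+1)  2132: Wed (+2)
  2133: Thu (+1)  2134: Fri (+1)  2135: Sat (+1) ✓  2136: Mon (+2)  2137: Tue (+1)
  2138: Wed (+1)  2139: Thu (+1)  2140: Sat (+2) ✓  2141: Sun (+1)
Saturday years: 2061, 2067, 2072, 2078, 2089, 2095, 2101, 2107, 2112, 2118, 2129, 2135, 2140 — 13 in total.

13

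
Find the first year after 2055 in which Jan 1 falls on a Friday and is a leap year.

Jan 1 advances by 2 weekdays after a leap year and by 1 after a common year.
2055: Jan 1 is Friday.
2056: Saturday (leap)
2057: Monday
2058: Tuesday
2059: Wednesday
2060: Thursday (leap)
2061: Saturday
2062: Sunday
2063: Monday
2064: Tuesday (leap)
2065: Thursday
2066: Friday
2067: Saturday
2068: Sunday (leap)
2069: Tuesday
2070: Wednesday
2071: Thursday
2072: Friday (leap)
2072 begins on a Friday and is a leap year.

2072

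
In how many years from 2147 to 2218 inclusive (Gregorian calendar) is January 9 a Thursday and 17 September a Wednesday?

9

Check each year's weekday for January 9 and 17 September:
  2147: Mon/Sun  2148: Tue/Tue  2149: Thu/Wed ✓  2150: Fri/Thu  2151: Sat/Fri  2152: Sun/Sun  2153: Tue/Mon  2154: Wed/Tue  2155: Thu/Wed ✓  2156: Fri/Fri  2157: Sun/Sat  2158: Mon/Sun  2159: Tue/Mon  2160: Wed/Wed  …(44 more)…  2205: Wed/Tue  2206: Thu/Wed ✓  2207: Fri/Thu  2208: Sat/Sat  2209: Mon/Sun  2210: Tue/Mon  2211: Wed/Tue  2212: Thu/Thu  2213: Sat/Fri  2214: Sun/Sat  2215: Mon/Sun  2216: Tue/Tue  2217: Thu/Wed ✓  2218: Fri/Thu
Both conditions hold in: 2149, 2155, 2166, 2177, 2183, 2194, 2200, 2206, 2217 — 9.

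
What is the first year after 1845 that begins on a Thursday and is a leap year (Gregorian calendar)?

Jan 1 advances by 2 weekdays after a leap year and by 1 after a common year.
1845: Jan 1 is Wednesday.
1846: Thursday
1847: Friday
1848: Saturday (leap)
1849: Monday
1850: Tuesday
1851: Wednesday
1852: Thursday (leap)
1852 begins on a Thursday and is a leap year.

1852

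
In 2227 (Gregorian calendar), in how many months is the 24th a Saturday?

3

Check the 24th of each month of 2227: Jan 24: Wed, Feb 24: Sat, Mar 24: Sat, Apr 24: Tue, May 24: Thu, Jun 24: Sun, Jul 24: Tue, Aug 24: Fri, Sep 24: Mon, Oct 24: Wed, Nov 24: Sat, Dec 24: Mon.
Saturday occurs in February, March, November — 3 months.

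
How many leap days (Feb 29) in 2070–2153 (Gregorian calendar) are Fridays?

3

Leap years in 2070–2153: 20 of them.
Feb 29 weekday advances by 5 (mod 7) from one leap year to the next four years later (or differs when a century non-leap intervenes).
Leap-day weekdays: 2072:Mon 2076:Sat 2080:Thu 2084:Tue 2088:Sun 2092:Fri✓ 2096:Wed 2104:Fri✓ 2108:Wed 2112:Mon 2116:Sat 2120:Thu 2124:Tue 2128:Sun 2132:Fri✓ 2136:Wed 2140:Mon 2144:Sat 2148:Thu 2152:Tue
Friday: 2092, 2104, 2132 → 3.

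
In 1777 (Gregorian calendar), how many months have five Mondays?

4

A month of length L has five Mondays iff its first Monday is on day ≤ L−28 (so day 1–3 in a 31-day month, 1–2 in a 30-day month, day 1 in a leap February).
Checking each month of 1777: Jan starts Wed (31d); Feb starts Sat (28d); Mar starts Sat (31d) ✓; Apr starts Tue (30d); May starts Thu (31d); Jun starts Sun (30d) ✓; Jul starts Tue (31d); Aug starts Fri (31d); Sep starts Mon (30d) ✓; Oct starts Wed (31d); Nov starts Sat (30d); Dec starts Mon (31d) ✓.
Five-Monday months: March, June, September, December → 4.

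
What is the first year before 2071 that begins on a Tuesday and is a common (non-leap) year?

2069

Jan 1 advances by 2 weekdays after a leap year and by 1 after a common year.
2071: Jan 1 is Thursday.
2070: Wednesday
2069: Tuesday
2069 begins on a Tuesday and is a common year.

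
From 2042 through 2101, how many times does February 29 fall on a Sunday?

Leap years in 2042–2101: 14 of them.
Feb 29 weekday advances by 5 (mod 7) from one leap year to the next four years later (or differs when a century non-leap intervenes).
Leap-day weekdays: 2044:Mon 2048:Sat 2052:Thu 2056:Tue 2060:Sun✓ 2064:Fri 2068:Wed 2072:Mon 2076:Sat 2080:Thu 2084:Tue 2088:Sun✓ 2092:Fri 2096:Wed
Sunday: 2060, 2088 → 2.

2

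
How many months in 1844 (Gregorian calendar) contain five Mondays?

A month of length L has five Mondays iff its first Monday is on day ≤ L−28 (so day 1–3 in a 31-day month, 1–2 in a 30-day month, day 1 in a leap February).
Checking each month of 1844: Jan starts Mon (31d) ✓; Feb starts Thu (29d); Mar starts Fri (31d); Apr starts Mon (30d) ✓; May starts Wed (31d); Jun starts Sat (30d); Jul starts Mon (31d) ✓; Aug starts Thu (31d); Sep starts Sun (30d) ✓; Oct starts Tue (31d); Nov starts Fri (30d); Dec starts Sun (31d) ✓.
Five-Monday months: January, April, July, September, December → 5.

5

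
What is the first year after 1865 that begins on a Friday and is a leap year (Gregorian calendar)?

1892

Jan 1 advances by 2 weekdays after a leap year and by 1 after a common year.
1865: Jan 1 is Sunday.
1866: Monday
1867: Tuesday
1868: Wednesday (leap)
1869: Friday
1870: Saturday
1871: Sunday
1872: Monday (leap)
1873: Wednesday
1874: Thursday
1875: Friday
1876: Saturday (leap)
1877: Monday
1878: Tuesday
1879: Wednesday
1880: Thursday (leap)
1881: Saturday
1882: Sunday
1883: Monday
1884: Tuesday (leap)
1885: Thursday
1886: Friday
1887: Saturday
1888: Sunday (leap)
1889: Tuesday
1890: Wednesday
1891: Thursday
1892: Friday (leap)
1892 begins on a Friday and is a leap year.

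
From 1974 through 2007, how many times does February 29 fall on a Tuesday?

Leap years in 1974–2007: 8 of them.
Feb 29 weekday advances by 5 (mod 7) from one leap year to the next four years later (or differs when a century non-leap intervenes).
Leap-day weekdays: 1976:Sun 1980:Fri 1984:Wed 1988:Mon 1992:Sat 1996:Thu 2000:Tue✓ 2004:Sun
Tuesday: 2000 → 1.

1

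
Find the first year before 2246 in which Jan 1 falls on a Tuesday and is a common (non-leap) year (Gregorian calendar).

Jan 1 advances by 2 weekdays after a leap year and by 1 after a common year.
2246: Jan 1 is Thursday.
2245: Wednesday
2244: Monday (leap)
2243: Sunday
2242: Saturday
2241: Friday
2240: Wednesday (leap)
2239: Tuesday
2239 begins on a Tuesday and is a common year.

2239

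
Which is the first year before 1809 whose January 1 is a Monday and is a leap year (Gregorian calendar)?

Jan 1 advances by 2 weekdays after a leap year and by 1 after a common year.
1809: Jan 1 is Sunday.
1808: Friday (leap)
1807: Thursday
1806: Wednesday
1805: Tuesday
1804: Sunday (leap)
1803: Saturday
1802: Friday
1801: Thursday
1800: Wednesday
1799: Tuesday
1798: Monday
1797: Sunday
1796: Friday (leap)
1795: Thursday
1794: Wednesday
1793: Tuesday
1792: Sunday (leap)
1791: Saturday
1790: Friday
1789: Thursday
1788: Tuesday (leap)
1787: Monday
1786: Sunday
1785: Saturday
1784: Thursday (leap)
1783: Wednesday
1782: Tuesday
1781: Monday
1780: Saturday (leap)
1779: Friday
1778: Thursday
1777: Wednesday
1776: Monday (leap)
1776 begins on a Monday and is a leap year.

1776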